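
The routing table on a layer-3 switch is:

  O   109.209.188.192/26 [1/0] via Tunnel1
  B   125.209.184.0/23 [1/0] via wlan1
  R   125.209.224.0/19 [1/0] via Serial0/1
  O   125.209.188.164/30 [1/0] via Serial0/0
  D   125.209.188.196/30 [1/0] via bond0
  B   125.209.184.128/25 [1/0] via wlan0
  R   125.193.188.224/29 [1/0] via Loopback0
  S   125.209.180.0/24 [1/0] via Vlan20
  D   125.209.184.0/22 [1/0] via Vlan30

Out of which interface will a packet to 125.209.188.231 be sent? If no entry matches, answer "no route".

No entry's prefix contains 125.209.188.231; there is no default route.

no route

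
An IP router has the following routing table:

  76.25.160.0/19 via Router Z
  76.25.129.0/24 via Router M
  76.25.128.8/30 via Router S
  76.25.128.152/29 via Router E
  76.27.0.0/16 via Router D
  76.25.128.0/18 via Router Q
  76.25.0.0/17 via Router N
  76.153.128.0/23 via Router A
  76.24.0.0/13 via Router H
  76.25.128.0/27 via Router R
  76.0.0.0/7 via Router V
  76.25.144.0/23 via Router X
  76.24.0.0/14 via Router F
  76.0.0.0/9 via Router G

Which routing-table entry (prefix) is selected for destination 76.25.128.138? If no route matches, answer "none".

76.25.128.0/18

Entries matching 76.25.128.138:
  76.0.0.0/7 (76.0.0.0 - 77.255.255.255)
  76.0.0.0/9 (76.0.0.0 - 76.127.255.255)
  76.24.0.0/13 (76.24.0.0 - 76.31.255.255)
  76.24.0.0/14 (76.24.0.0 - 76.27.255.255)
  76.25.128.0/18 (76.25.128.0 - 76.25.191.255)
Most specific is 76.25.128.0/18.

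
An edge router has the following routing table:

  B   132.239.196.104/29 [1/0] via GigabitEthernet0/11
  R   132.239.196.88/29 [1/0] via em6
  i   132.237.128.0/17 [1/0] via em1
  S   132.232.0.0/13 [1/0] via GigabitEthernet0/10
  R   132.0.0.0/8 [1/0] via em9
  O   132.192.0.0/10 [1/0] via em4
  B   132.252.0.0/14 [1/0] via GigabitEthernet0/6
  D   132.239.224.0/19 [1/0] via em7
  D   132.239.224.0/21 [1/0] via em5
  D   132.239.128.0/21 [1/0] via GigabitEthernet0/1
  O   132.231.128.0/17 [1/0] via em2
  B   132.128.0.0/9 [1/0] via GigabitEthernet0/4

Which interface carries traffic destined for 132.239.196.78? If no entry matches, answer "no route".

Routes whose prefix contains 132.239.196.78:
  132.0.0.0/8 (132.0.0.0 - 132.255.255.255) -> em9
  132.128.0.0/9 (132.128.0.0 - 132.255.255.255) -> GigabitEthernet0/4
  132.192.0.0/10 (132.192.0.0 - 132.255.255.255) -> em4
  132.232.0.0/13 (132.232.0.0 - 132.239.255.255) -> GigabitEthernet0/10
More-specific entries that do NOT match:
  132.239.196.104/29 (132.239.196.104 - 132.239.196.111) does not contain 132.239.196.78
  132.239.196.88/29 (132.239.196.88 - 132.239.196.95) does not contain 132.239.196.78
  132.239.224.0/21 (132.239.224.0 - 132.239.231.255) does not contain 132.239.196.78
  132.239.128.0/21 (132.239.128.0 - 132.239.135.255) does not contain 132.239.196.78
  132.239.224.0/19 (132.239.224.0 - 132.239.255.255) does not contain 132.239.196.78
  132.237.128.0/17 (132.237.128.0 - 132.237.255.255) does not contain 132.239.196.78
  132.231.128.0/17 (132.231.128.0 - 132.231.255.255) does not contain 132.239.196.78
  132.252.0.0/14 (132.252.0.0 - 132.255.255.255) does not contain 132.239.196.78
Longest matching prefix is /13 -> interface GigabitEthernet0/10.

GigabitEthernet0/10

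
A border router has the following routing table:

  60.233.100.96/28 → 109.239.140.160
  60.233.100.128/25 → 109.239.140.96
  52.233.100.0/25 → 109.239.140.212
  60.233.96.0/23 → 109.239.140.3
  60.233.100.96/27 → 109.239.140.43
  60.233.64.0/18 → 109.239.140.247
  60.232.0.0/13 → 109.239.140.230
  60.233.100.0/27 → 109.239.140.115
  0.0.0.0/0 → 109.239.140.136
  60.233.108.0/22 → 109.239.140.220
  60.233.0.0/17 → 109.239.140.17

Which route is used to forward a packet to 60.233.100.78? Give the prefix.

Entries matching 60.233.100.78:
  0.0.0.0/0 (default, matches everything)
  60.232.0.0/13 (60.232.0.0 - 60.239.255.255)
  60.233.0.0/17 (60.233.0.0 - 60.233.127.255)
  60.233.64.0/18 (60.233.64.0 - 60.233.127.255)
Most specific is 60.233.64.0/18.

60.233.64.0/18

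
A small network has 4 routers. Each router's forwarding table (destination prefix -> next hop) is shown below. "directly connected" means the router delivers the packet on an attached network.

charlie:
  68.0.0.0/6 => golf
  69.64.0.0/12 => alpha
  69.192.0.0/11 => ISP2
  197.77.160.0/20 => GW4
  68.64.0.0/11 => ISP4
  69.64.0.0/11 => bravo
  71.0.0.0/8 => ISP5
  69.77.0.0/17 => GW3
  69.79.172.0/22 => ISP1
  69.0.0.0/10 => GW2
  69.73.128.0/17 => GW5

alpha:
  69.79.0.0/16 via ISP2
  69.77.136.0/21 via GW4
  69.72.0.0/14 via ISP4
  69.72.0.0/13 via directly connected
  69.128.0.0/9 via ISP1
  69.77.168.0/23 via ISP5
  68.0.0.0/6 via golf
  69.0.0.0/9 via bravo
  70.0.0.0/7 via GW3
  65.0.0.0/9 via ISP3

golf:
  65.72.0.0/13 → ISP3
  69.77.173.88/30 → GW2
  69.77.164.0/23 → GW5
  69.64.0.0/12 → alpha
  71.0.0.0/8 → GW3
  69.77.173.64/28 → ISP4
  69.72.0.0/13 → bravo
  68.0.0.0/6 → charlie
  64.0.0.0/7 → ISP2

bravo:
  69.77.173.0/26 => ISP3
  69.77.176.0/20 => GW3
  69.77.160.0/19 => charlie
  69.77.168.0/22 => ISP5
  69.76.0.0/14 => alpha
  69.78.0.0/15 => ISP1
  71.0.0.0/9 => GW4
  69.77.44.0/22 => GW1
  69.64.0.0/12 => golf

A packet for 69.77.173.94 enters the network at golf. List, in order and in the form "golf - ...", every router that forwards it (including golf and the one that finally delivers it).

golf - bravo - charlie - alpha

At golf: longest match for 69.77.173.94 is 69.72.0.0/13 -> bravo
At bravo: longest match for 69.77.173.94 is 69.77.160.0/19 -> charlie
At charlie: longest match for 69.77.173.94 is 69.64.0.0/12 -> alpha
At alpha: longest match for 69.77.173.94 is 69.72.0.0/13 -> directly connected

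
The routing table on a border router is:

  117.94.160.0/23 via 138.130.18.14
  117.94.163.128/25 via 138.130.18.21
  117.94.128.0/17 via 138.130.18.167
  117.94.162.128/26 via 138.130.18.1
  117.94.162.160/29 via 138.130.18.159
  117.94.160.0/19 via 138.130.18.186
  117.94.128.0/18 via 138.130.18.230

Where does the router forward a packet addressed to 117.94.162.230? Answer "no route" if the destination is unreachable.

138.130.18.186

Routes whose prefix contains 117.94.162.230:
  117.94.128.0/17 (117.94.128.0 - 117.94.255.255) -> 138.130.18.167
  117.94.128.0/18 (117.94.128.0 - 117.94.191.255) -> 138.130.18.230
  117.94.160.0/19 (117.94.160.0 - 117.94.191.255) -> 138.130.18.186
More-specific entries that do NOT match:
  117.94.162.160/29 (117.94.162.160 - 117.94.162.167) does not contain 117.94.162.230
  117.94.162.128/26 (117.94.162.128 - 117.94.162.191) does not contain 117.94.162.230
  117.94.163.128/25 (117.94.163.128 - 117.94.163.255) does not contain 117.94.162.230
  117.94.160.0/23 (117.94.160.0 - 117.94.161.255) does not contain 117.94.162.230
Longest matching prefix is /19 -> next hop 138.130.18.186.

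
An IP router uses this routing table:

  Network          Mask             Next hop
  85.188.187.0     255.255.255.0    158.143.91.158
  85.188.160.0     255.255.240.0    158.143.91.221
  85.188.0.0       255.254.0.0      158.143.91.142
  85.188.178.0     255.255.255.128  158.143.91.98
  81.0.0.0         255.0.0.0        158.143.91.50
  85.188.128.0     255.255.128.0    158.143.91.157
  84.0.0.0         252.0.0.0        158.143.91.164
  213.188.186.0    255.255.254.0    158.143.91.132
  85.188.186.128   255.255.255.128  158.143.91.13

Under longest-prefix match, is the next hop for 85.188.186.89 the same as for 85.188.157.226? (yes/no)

85.188.186.89: longest match 85.188.128.0/17 -> 158.143.91.157
85.188.157.226: longest match 85.188.128.0/17 -> 158.143.91.157

yes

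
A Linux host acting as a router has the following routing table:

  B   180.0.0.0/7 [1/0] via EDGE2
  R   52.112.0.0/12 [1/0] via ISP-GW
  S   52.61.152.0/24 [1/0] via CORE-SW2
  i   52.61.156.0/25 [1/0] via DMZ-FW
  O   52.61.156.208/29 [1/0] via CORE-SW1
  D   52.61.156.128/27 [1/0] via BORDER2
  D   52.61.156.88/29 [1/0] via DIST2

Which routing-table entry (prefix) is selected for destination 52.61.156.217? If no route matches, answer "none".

none

52.61.156.217 is outside every listed prefix and there is no default route.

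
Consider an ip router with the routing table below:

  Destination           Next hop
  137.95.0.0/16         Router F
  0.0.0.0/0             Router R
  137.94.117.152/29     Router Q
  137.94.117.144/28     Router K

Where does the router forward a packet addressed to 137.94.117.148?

Routes whose prefix contains 137.94.117.148:
  0.0.0.0/0 (default, matches everything) -> Router R
  137.94.117.144/28 (137.94.117.144 - 137.94.117.159) -> Router K
More-specific entries that do NOT match:
  137.94.117.152/29 (137.94.117.152 - 137.94.117.159) does not contain 137.94.117.148
Longest matching prefix is /28 -> next hop Router K.

Router K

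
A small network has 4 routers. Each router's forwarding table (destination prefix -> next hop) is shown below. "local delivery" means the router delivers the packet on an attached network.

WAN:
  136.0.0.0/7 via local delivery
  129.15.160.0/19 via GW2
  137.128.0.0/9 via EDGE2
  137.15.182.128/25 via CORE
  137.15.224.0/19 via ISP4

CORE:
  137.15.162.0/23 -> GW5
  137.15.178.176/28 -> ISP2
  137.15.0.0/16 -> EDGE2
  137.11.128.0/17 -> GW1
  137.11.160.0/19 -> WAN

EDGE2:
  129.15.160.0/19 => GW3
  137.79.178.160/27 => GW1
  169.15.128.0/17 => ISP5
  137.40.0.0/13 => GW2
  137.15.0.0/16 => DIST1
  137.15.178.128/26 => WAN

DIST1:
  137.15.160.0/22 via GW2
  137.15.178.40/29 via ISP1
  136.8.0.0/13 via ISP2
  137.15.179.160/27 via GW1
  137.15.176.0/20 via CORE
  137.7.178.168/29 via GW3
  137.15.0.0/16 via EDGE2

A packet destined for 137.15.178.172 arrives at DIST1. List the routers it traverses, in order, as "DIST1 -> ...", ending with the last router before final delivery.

At DIST1: longest match for 137.15.178.172 is 137.15.176.0/20 -> CORE
At CORE: longest match for 137.15.178.172 is 137.15.0.0/16 -> EDGE2
At EDGE2: longest match for 137.15.178.172 is 137.15.178.128/26 -> WAN
At WAN: longest match for 137.15.178.172 is 136.0.0.0/7 -> local delivery

DIST1 -> CORE -> EDGE2 -> WAN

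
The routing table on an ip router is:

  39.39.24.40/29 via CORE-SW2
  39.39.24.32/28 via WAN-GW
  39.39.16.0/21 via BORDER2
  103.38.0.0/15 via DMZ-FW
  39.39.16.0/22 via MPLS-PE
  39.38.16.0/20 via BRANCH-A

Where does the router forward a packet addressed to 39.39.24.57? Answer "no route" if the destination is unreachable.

No entry's prefix contains 39.39.24.57; there is no default route.

no route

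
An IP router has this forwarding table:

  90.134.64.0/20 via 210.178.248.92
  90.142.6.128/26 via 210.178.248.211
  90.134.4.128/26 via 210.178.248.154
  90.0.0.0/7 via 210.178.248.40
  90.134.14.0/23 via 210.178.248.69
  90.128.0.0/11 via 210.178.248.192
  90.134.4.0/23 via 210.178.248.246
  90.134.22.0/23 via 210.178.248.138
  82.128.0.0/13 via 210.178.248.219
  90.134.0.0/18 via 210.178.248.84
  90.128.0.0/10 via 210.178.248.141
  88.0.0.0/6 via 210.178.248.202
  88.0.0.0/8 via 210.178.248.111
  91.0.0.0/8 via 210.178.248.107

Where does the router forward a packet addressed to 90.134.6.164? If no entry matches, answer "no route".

Routes whose prefix contains 90.134.6.164:
  88.0.0.0/6 (88.0.0.0 - 91.255.255.255) -> 210.178.248.202
  90.0.0.0/7 (90.0.0.0 - 91.255.255.255) -> 210.178.248.40
  90.128.0.0/10 (90.128.0.0 - 90.191.255.255) -> 210.178.248.141
  90.128.0.0/11 (90.128.0.0 - 90.159.255.255) -> 210.178.248.192
  90.134.0.0/18 (90.134.0.0 - 90.134.63.255) -> 210.178.248.84
More-specific entries that do NOT match:
  90.142.6.128/26 (90.142.6.128 - 90.142.6.191) does not contain 90.134.6.164
  90.134.4.128/26 (90.134.4.128 - 90.134.4.191) does not contain 90.134.6.164
  90.134.14.0/23 (90.134.14.0 - 90.134.15.255) does not contain 90.134.6.164
  90.134.4.0/23 (90.134.4.0 - 90.134.5.255) does not contain 90.134.6.164
  90.134.22.0/23 (90.134.22.0 - 90.134.23.255) does not contain 90.134.6.164
  90.134.64.0/20 (90.134.64.0 - 90.134.79.255) does not contain 90.134.6.164
Longest matching prefix is /18 -> next hop 210.178.248.84.

210.178.248.84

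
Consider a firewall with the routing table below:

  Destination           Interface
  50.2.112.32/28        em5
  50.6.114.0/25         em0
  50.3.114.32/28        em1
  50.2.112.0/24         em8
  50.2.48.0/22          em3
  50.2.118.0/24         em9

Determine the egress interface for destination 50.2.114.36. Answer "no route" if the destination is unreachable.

no route

No entry's prefix contains 50.2.114.36; there is no default route.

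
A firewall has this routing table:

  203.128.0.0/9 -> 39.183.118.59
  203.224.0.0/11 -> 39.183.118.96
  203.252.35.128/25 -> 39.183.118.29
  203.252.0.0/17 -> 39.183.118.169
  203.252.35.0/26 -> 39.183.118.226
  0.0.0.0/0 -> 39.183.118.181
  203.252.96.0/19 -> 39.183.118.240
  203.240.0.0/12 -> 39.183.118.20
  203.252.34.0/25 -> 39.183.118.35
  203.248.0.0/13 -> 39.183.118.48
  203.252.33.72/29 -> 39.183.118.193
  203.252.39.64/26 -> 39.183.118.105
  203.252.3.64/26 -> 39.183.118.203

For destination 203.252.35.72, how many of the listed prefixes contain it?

Prefixes containing 203.252.35.72:
  0.0.0.0/0 (default, matches everything)
  203.128.0.0/9 (203.128.0.0 - 203.255.255.255)
  203.224.0.0/11 (203.224.0.0 - 203.255.255.255)
  203.240.0.0/12 (203.240.0.0 - 203.255.255.255)
  203.248.0.0/13 (203.248.0.0 - 203.255.255.255)
  203.252.0.0/17 (203.252.0.0 - 203.252.127.255)
Total matching entries: 6.

6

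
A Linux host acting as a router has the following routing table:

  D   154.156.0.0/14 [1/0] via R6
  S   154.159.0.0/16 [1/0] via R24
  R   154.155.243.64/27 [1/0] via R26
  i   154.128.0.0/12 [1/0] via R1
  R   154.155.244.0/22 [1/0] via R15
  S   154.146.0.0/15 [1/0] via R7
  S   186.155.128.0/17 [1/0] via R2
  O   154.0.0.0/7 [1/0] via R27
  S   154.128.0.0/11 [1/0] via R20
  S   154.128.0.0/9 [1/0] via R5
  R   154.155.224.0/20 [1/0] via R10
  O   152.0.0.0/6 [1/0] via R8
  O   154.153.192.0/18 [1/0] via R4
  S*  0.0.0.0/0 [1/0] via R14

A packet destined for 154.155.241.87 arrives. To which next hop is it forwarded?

R20

Routes whose prefix contains 154.155.241.87:
  0.0.0.0/0 (default, matches everything) -> R14
  152.0.0.0/6 (152.0.0.0 - 155.255.255.255) -> R8
  154.0.0.0/7 (154.0.0.0 - 155.255.255.255) -> R27
  154.128.0.0/9 (154.128.0.0 - 154.255.255.255) -> R5
  154.128.0.0/11 (154.128.0.0 - 154.159.255.255) -> R20
More-specific entries that do NOT match:
  154.155.243.64/27 (154.155.243.64 - 154.155.243.95) does not contain 154.155.241.87
  154.155.244.0/22 (154.155.244.0 - 154.155.247.255) does not contain 154.155.241.87
  154.155.224.0/20 (154.155.224.0 - 154.155.239.255) does not contain 154.155.241.87
  154.153.192.0/18 (154.153.192.0 - 154.153.255.255) does not contain 154.155.241.87
  186.155.128.0/17 (186.155.128.0 - 186.155.255.255) does not contain 154.155.241.87
  154.159.0.0/16 (154.159.0.0 - 154.159.255.255) does not contain 154.155.241.87
  154.146.0.0/15 (154.146.0.0 - 154.147.255.255) does not contain 154.155.241.87
  154.156.0.0/14 (154.156.0.0 - 154.159.255.255) does not contain 154.155.241.87
  154.128.0.0/12 (154.128.0.0 - 154.143.255.255) does not contain 154.155.241.87
Longest matching prefix is /11 -> next hop R20.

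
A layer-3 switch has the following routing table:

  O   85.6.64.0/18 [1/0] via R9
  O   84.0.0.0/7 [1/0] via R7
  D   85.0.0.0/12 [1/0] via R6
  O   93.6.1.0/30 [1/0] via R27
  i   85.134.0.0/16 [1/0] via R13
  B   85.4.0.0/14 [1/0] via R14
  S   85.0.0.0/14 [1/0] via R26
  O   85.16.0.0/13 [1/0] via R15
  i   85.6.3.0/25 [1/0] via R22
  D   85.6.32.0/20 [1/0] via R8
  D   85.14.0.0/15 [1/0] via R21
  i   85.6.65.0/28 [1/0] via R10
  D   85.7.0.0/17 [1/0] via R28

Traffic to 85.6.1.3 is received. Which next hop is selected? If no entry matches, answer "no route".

Routes whose prefix contains 85.6.1.3:
  84.0.0.0/7 (84.0.0.0 - 85.255.255.255) -> R7
  85.0.0.0/12 (85.0.0.0 - 85.15.255.255) -> R6
  85.4.0.0/14 (85.4.0.0 - 85.7.255.255) -> R14
More-specific entries that do NOT match:
  93.6.1.0/30 (93.6.1.0 - 93.6.1.3) does not contain 85.6.1.3
  85.6.65.0/28 (85.6.65.0 - 85.6.65.15) does not contain 85.6.1.3
  85.6.3.0/25 (85.6.3.0 - 85.6.3.127) does not contain 85.6.1.3
  85.6.32.0/20 (85.6.32.0 - 85.6.47.255) does not contain 85.6.1.3
  85.6.64.0/18 (85.6.64.0 - 85.6.127.255) does not contain 85.6.1.3
  85.7.0.0/17 (85.7.0.0 - 85.7.127.255) does not contain 85.6.1.3
  85.134.0.0/16 (85.134.0.0 - 85.134.255.255) does not contain 85.6.1.3
  85.14.0.0/15 (85.14.0.0 - 85.15.255.255) does not contain 85.6.1.3
Longest matching prefix is /14 -> next hop R14.

R14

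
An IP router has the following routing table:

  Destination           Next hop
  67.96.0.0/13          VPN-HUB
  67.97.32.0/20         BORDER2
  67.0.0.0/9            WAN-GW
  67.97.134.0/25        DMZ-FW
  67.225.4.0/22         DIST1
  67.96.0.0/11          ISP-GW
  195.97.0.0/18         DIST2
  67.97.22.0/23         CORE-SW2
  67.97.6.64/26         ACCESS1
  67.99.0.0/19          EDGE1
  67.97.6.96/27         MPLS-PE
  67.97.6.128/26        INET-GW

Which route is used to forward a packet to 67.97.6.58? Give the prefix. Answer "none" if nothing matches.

Entries matching 67.97.6.58:
  67.0.0.0/9 (67.0.0.0 - 67.127.255.255)
  67.96.0.0/11 (67.96.0.0 - 67.127.255.255)
  67.96.0.0/13 (67.96.0.0 - 67.103.255.255)
Most specific is 67.96.0.0/13.

67.96.0.0/13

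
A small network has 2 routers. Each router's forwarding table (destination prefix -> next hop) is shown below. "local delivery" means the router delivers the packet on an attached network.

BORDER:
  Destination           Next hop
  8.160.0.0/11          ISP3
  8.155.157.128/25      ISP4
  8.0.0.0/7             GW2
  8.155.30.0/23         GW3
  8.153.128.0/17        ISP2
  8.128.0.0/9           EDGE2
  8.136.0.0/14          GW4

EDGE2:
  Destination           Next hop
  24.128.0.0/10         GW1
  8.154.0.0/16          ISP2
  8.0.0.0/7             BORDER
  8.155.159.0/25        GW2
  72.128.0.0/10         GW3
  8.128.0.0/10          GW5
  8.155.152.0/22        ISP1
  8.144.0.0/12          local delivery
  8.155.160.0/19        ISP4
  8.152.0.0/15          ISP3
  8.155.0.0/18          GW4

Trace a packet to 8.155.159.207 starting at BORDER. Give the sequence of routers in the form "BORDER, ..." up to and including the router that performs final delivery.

At BORDER: longest match for 8.155.159.207 is 8.128.0.0/9 -> EDGE2
At EDGE2: longest match for 8.155.159.207 is 8.144.0.0/12 -> local delivery

BORDER, EDGE2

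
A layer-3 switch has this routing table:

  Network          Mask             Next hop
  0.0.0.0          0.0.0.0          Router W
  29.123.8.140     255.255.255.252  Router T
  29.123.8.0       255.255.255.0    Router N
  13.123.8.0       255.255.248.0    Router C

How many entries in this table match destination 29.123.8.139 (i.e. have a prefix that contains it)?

2

Prefixes containing 29.123.8.139:
  0.0.0.0/0 (default, matches everything)
  29.123.8.0/24 (29.123.8.0 - 29.123.8.255)
Total matching entries: 2.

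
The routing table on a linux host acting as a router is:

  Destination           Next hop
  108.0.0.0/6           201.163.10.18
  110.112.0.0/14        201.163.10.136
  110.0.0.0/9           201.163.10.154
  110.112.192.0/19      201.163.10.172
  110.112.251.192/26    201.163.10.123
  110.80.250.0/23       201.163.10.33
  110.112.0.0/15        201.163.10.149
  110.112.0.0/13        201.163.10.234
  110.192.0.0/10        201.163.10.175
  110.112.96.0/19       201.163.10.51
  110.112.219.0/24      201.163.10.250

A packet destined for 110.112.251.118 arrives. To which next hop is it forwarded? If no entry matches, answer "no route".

Routes whose prefix contains 110.112.251.118:
  108.0.0.0/6 (108.0.0.0 - 111.255.255.255) -> 201.163.10.18
  110.0.0.0/9 (110.0.0.0 - 110.127.255.255) -> 201.163.10.154
  110.112.0.0/13 (110.112.0.0 - 110.119.255.255) -> 201.163.10.234
  110.112.0.0/14 (110.112.0.0 - 110.115.255.255) -> 201.163.10.136
  110.112.0.0/15 (110.112.0.0 - 110.113.255.255) -> 201.163.10.149
More-specific entries that do NOT match:
  110.112.251.192/26 (110.112.251.192 - 110.112.251.255) does not contain 110.112.251.118
  110.112.219.0/24 (110.112.219.0 - 110.112.219.255) does not contain 110.112.251.118
  110.80.250.0/23 (110.80.250.0 - 110.80.251.255) does not contain 110.112.251.118
  110.112.192.0/19 (110.112.192.0 - 110.112.223.255) does not contain 110.112.251.118
  110.112.96.0/19 (110.112.96.0 - 110.112.127.255) does not contain 110.112.251.118
Longest matching prefix is /15 -> next hop 201.163.10.149.

201.163.10.149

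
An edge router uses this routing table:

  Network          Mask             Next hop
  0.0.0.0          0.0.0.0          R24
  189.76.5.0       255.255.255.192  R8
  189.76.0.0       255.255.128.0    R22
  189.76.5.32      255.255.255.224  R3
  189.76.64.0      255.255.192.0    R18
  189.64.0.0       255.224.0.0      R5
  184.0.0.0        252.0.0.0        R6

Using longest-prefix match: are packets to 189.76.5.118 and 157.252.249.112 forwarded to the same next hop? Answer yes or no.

189.76.5.118: longest match 189.76.0.0/17 -> R22
157.252.249.112: longest match 0.0.0.0/0 -> R24

no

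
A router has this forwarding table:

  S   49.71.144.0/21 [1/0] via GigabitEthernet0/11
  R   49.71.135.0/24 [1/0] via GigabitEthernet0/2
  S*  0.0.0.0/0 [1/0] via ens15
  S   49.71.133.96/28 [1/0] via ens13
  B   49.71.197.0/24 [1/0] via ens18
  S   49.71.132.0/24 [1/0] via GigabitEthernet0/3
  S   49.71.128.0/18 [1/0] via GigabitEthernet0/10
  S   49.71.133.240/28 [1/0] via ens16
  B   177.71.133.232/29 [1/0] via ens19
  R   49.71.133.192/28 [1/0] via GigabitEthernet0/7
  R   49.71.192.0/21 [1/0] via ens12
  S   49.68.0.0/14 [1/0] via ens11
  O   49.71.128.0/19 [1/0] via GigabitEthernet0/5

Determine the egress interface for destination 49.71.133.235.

Routes whose prefix contains 49.71.133.235:
  0.0.0.0/0 (default, matches everything) -> ens15
  49.68.0.0/14 (49.68.0.0 - 49.71.255.255) -> ens11
  49.71.128.0/18 (49.71.128.0 - 49.71.191.255) -> GigabitEthernet0/10
  49.71.128.0/19 (49.71.128.0 - 49.71.159.255) -> GigabitEthernet0/5
More-specific entries that do NOT match:
  177.71.133.232/29 (177.71.133.232 - 177.71.133.239) does not contain 49.71.133.235
  49.71.133.96/28 (49.71.133.96 - 49.71.133.111) does not contain 49.71.133.235
  49.71.133.240/28 (49.71.133.240 - 49.71.133.255) does not contain 49.71.133.235
  49.71.133.192/28 (49.71.133.192 - 49.71.133.207) does not contain 49.71.133.235
  49.71.135.0/24 (49.71.135.0 - 49.71.135.255) does not contain 49.71.133.235
  49.71.197.0/24 (49.71.197.0 - 49.71.197.255) does not contain 49.71.133.235
  49.71.132.0/24 (49.71.132.0 - 49.71.132.255) does not contain 49.71.133.235
  49.71.144.0/21 (49.71.144.0 - 49.71.151.255) does not contain 49.71.133.235
  49.71.192.0/21 (49.71.192.0 - 49.71.199.255) does not contain 49.71.133.235
Longest matching prefix is /19 -> interface GigabitEthernet0/5.

GigabitEthernet0/5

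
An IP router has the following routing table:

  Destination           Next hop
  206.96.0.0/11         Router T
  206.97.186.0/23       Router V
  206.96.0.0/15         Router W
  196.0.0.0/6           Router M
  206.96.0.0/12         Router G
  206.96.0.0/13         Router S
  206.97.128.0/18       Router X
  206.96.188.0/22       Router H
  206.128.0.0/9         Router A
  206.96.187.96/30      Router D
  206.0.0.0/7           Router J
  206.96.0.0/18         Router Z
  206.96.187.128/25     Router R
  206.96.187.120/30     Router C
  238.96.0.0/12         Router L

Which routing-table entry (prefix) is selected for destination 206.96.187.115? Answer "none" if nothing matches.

Entries matching 206.96.187.115:
  206.0.0.0/7 (206.0.0.0 - 207.255.255.255)
  206.96.0.0/11 (206.96.0.0 - 206.127.255.255)
  206.96.0.0/12 (206.96.0.0 - 206.111.255.255)
  206.96.0.0/13 (206.96.0.0 - 206.103.255.255)
  206.96.0.0/15 (206.96.0.0 - 206.97.255.255)
Most specific is 206.96.0.0/15.

206.96.0.0/15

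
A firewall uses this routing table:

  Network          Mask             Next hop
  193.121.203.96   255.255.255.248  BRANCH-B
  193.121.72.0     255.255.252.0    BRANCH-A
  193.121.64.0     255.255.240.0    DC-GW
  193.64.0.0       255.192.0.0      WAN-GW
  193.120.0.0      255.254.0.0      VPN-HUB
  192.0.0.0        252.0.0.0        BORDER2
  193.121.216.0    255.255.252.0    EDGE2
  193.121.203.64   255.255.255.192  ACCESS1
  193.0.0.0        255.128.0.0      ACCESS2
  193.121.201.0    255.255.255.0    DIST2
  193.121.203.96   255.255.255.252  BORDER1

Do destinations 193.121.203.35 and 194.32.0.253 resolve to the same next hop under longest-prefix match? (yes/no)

no

193.121.203.35: longest match 193.120.0.0/15 -> VPN-HUB
194.32.0.253: longest match 192.0.0.0/6 -> BORDER2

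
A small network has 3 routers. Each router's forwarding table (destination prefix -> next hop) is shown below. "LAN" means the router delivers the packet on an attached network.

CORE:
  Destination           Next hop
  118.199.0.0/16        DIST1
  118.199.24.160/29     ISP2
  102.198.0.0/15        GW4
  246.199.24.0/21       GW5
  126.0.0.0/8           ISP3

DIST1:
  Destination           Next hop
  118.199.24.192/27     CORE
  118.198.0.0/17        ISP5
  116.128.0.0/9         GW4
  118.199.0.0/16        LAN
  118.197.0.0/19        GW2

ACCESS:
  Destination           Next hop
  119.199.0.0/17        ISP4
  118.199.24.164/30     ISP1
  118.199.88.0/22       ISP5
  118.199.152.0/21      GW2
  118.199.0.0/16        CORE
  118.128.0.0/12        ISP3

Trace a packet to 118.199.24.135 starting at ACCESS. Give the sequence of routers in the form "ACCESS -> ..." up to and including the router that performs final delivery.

At ACCESS: longest match for 118.199.24.135 is 118.199.0.0/16 -> CORE
At CORE: longest match for 118.199.24.135 is 118.199.0.0/16 -> DIST1
At DIST1: longest match for 118.199.24.135 is 118.199.0.0/16 -> LAN

ACCESS -> CORE -> DIST1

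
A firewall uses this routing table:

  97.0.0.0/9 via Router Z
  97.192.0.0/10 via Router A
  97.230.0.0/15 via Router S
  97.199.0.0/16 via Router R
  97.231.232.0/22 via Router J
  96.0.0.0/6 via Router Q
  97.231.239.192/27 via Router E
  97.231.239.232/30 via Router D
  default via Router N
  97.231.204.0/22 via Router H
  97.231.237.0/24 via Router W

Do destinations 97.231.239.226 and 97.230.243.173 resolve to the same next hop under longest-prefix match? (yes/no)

97.231.239.226: longest match 97.230.0.0/15 -> Router S
97.230.243.173: longest match 97.230.0.0/15 -> Router S

yes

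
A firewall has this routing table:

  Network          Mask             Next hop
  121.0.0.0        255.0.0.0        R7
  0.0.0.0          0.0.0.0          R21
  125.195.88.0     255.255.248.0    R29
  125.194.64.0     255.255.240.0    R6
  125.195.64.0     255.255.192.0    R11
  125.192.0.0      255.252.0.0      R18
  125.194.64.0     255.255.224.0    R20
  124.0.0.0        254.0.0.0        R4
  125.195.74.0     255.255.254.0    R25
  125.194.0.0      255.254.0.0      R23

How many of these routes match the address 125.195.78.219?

5

Prefixes containing 125.195.78.219:
  0.0.0.0/0 (default, matches everything)
  124.0.0.0/7 (124.0.0.0 - 125.255.255.255)
  125.192.0.0/14 (125.192.0.0 - 125.195.255.255)
  125.194.0.0/15 (125.194.0.0 - 125.195.255.255)
  125.195.64.0/18 (125.195.64.0 - 125.195.127.255)
Total matching entries: 5.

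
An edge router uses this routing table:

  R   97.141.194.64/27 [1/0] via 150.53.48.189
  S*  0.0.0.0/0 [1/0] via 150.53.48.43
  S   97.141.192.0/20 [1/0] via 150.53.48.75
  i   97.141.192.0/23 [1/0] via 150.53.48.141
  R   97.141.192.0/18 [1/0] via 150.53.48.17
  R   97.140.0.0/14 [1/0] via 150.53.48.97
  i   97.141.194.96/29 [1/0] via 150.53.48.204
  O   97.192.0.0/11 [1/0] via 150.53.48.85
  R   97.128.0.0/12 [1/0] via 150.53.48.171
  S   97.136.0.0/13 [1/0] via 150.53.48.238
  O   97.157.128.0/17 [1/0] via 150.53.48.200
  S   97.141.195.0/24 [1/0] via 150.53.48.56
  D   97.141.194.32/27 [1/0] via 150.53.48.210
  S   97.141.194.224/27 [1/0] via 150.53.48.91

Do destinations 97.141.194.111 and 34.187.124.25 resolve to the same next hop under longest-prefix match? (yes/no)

no

97.141.194.111: longest match 97.141.192.0/20 -> 150.53.48.75
34.187.124.25: longest match 0.0.0.0/0 -> 150.53.48.43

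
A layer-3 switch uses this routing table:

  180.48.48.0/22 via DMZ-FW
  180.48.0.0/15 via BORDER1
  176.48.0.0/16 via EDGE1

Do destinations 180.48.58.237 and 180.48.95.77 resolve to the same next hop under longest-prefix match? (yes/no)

yes

180.48.58.237: longest match 180.48.0.0/15 -> BORDER1
180.48.95.77: longest match 180.48.0.0/15 -> BORDER1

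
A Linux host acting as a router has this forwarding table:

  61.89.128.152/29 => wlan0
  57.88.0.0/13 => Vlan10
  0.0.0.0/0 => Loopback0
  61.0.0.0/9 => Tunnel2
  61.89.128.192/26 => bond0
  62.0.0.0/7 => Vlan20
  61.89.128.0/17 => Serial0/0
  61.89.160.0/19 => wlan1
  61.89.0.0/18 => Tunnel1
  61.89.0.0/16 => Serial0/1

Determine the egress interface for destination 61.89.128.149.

Serial0/0

Routes whose prefix contains 61.89.128.149:
  0.0.0.0/0 (default, matches everything) -> Loopback0
  61.0.0.0/9 (61.0.0.0 - 61.127.255.255) -> Tunnel2
  61.89.0.0/16 (61.89.0.0 - 61.89.255.255) -> Serial0/1
  61.89.128.0/17 (61.89.128.0 - 61.89.255.255) -> Serial0/0
More-specific entries that do NOT match:
  61.89.128.152/29 (61.89.128.152 - 61.89.128.159) does not contain 61.89.128.149
  61.89.128.192/26 (61.89.128.192 - 61.89.128.255) does not contain 61.89.128.149
  61.89.160.0/19 (61.89.160.0 - 61.89.191.255) does not contain 61.89.128.149
  61.89.0.0/18 (61.89.0.0 - 61.89.63.255) does not contain 61.89.128.149
Longest matching prefix is /17 -> interface Serial0/0.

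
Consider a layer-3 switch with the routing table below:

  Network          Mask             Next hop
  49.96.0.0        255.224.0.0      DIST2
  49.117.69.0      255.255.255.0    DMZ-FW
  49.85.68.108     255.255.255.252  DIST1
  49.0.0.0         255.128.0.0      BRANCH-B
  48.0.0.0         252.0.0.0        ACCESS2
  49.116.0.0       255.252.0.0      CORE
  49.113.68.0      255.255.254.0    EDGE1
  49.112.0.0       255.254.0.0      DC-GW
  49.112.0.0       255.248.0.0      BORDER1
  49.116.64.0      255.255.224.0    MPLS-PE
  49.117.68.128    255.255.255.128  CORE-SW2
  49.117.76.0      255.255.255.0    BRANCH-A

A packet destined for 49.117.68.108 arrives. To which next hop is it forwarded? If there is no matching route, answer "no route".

Routes whose prefix contains 49.117.68.108:
  48.0.0.0/6 (48.0.0.0 - 51.255.255.255) -> ACCESS2
  49.0.0.0/9 (49.0.0.0 - 49.127.255.255) -> BRANCH-B
  49.96.0.0/11 (49.96.0.0 - 49.127.255.255) -> DIST2
  49.112.0.0/13 (49.112.0.0 - 49.119.255.255) -> BORDER1
  49.116.0.0/14 (49.116.0.0 - 49.119.255.255) -> CORE
More-specific entries that do NOT match:
  49.85.68.108/30 (49.85.68.108 - 49.85.68.111) does not contain 49.117.68.108
  49.117.68.128/25 (49.117.68.128 - 49.117.68.255) does not contain 49.117.68.108
  49.117.69.0/24 (49.117.69.0 - 49.117.69.255) does not contain 49.117.68.108
  49.117.76.0/24 (49.117.76.0 - 49.117.76.255) does not contain 49.117.68.108
  49.113.68.0/23 (49.113.68.0 - 49.113.69.255) does not contain 49.117.68.108
  49.116.64.0/19 (49.116.64.0 - 49.116.95.255) does not contain 49.117.68.108
  49.112.0.0/15 (49.112.0.0 - 49.113.255.255) does not contain 49.117.68.108
Longest matching prefix is /14 -> next hop CORE.

CORE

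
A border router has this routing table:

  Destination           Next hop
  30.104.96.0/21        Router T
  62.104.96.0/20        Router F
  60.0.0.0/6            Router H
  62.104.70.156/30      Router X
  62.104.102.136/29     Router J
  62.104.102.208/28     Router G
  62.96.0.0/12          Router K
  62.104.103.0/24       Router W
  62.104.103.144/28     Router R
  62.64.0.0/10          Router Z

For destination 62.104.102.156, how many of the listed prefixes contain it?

4

Prefixes containing 62.104.102.156:
  60.0.0.0/6 (60.0.0.0 - 63.255.255.255)
  62.64.0.0/10 (62.64.0.0 - 62.127.255.255)
  62.96.0.0/12 (62.96.0.0 - 62.111.255.255)
  62.104.96.0/20 (62.104.96.0 - 62.104.111.255)
Total matching entries: 4.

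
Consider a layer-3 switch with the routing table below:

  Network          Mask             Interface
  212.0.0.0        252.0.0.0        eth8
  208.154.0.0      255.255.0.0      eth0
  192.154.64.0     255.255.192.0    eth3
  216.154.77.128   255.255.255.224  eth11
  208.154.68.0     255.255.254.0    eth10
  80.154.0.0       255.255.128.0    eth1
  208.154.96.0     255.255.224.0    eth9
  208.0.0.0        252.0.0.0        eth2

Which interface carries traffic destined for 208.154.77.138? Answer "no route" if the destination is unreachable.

Routes whose prefix contains 208.154.77.138:
  208.0.0.0/6 (208.0.0.0 - 211.255.255.255) -> eth2
  208.154.0.0/16 (208.154.0.0 - 208.154.255.255) -> eth0
More-specific entries that do NOT match:
  216.154.77.128/27 (216.154.77.128 - 216.154.77.159) does not contain 208.154.77.138
  208.154.68.0/23 (208.154.68.0 - 208.154.69.255) does not contain 208.154.77.138
  208.154.96.0/19 (208.154.96.0 - 208.154.127.255) does not contain 208.154.77.138
  192.154.64.0/18 (192.154.64.0 - 192.154.127.255) does not contain 208.154.77.138
  80.154.0.0/17 (80.154.0.0 - 80.154.127.255) does not contain 208.154.77.138
Longest matching prefix is /16 -> interface eth0.

eth0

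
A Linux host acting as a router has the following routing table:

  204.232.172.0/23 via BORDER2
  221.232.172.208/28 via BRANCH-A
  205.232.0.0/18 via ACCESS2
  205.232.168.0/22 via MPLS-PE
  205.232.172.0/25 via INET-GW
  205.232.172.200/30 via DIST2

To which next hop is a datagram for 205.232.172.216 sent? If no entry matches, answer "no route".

no route

No entry's prefix contains 205.232.172.216; there is no default route.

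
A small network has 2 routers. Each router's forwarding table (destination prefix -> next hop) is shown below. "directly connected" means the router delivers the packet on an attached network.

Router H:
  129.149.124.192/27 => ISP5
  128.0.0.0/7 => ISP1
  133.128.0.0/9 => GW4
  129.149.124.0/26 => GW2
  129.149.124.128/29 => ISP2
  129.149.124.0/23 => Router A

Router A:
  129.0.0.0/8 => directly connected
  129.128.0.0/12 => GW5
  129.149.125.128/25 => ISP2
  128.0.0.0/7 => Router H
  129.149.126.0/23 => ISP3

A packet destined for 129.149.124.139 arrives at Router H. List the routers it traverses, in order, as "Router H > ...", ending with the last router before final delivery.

Router H > Router A

At Router H: longest match for 129.149.124.139 is 129.149.124.0/23 -> Router A
At Router A: longest match for 129.149.124.139 is 129.0.0.0/8 -> directly connected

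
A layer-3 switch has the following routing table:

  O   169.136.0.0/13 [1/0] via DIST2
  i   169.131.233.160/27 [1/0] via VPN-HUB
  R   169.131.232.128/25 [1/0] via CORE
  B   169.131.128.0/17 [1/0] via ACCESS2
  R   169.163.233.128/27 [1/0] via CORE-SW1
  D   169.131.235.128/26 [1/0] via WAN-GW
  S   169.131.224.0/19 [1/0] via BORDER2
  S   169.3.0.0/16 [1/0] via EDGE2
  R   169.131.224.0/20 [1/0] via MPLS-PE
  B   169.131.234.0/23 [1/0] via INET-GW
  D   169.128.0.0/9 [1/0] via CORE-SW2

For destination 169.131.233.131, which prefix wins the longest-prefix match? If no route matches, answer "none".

Entries matching 169.131.233.131:
  169.128.0.0/9 (169.128.0.0 - 169.255.255.255)
  169.131.128.0/17 (169.131.128.0 - 169.131.255.255)
  169.131.224.0/19 (169.131.224.0 - 169.131.255.255)
  169.131.224.0/20 (169.131.224.0 - 169.131.239.255)
Most specific is 169.131.224.0/20.

169.131.224.0/20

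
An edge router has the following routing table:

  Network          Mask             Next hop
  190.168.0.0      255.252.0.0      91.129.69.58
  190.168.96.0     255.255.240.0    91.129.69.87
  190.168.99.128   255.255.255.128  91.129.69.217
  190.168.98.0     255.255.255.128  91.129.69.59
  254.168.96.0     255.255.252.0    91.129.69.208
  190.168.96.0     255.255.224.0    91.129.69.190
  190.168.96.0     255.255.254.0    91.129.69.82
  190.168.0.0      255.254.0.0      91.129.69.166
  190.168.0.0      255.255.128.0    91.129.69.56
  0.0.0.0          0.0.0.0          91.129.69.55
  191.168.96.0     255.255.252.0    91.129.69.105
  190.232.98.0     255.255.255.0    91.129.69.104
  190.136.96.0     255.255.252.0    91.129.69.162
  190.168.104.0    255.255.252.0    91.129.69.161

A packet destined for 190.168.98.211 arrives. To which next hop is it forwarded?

Routes whose prefix contains 190.168.98.211:
  0.0.0.0/0 (default, matches everything) -> 91.129.69.55
  190.168.0.0/14 (190.168.0.0 - 190.171.255.255) -> 91.129.69.58
  190.168.0.0/15 (190.168.0.0 - 190.169.255.255) -> 91.129.69.166
  190.168.0.0/17 (190.168.0.0 - 190.168.127.255) -> 91.129.69.56
  190.168.96.0/19 (190.168.96.0 - 190.168.127.255) -> 91.129.69.190
  190.168.96.0/20 (190.168.96.0 - 190.168.111.255) -> 91.129.69.87
More-specific entries that do NOT match:
  190.168.99.128/25 (190.168.99.128 - 190.168.99.255) does not contain 190.168.98.211
  190.168.98.0/25 (190.168.98.0 - 190.168.98.127) does not contain 190.168.98.211
  190.232.98.0/24 (190.232.98.0 - 190.232.98.255) does not contain 190.168.98.211
  190.168.96.0/23 (190.168.96.0 - 190.168.97.255) does not contain 190.168.98.211
  254.168.96.0/22 (254.168.96.0 - 254.168.99.255) does not contain 190.168.98.211
  191.168.96.0/22 (191.168.96.0 - 191.168.99.255) does not contain 190.168.98.211
  190.136.96.0/22 (190.136.96.0 - 190.136.99.255) does not contain 190.168.98.211
  190.168.104.0/22 (190.168.104.0 - 190.168.107.255) does not contain 190.168.98.211
Longest matching prefix is /20 -> next hop 91.129.69.87.

91.129.69.87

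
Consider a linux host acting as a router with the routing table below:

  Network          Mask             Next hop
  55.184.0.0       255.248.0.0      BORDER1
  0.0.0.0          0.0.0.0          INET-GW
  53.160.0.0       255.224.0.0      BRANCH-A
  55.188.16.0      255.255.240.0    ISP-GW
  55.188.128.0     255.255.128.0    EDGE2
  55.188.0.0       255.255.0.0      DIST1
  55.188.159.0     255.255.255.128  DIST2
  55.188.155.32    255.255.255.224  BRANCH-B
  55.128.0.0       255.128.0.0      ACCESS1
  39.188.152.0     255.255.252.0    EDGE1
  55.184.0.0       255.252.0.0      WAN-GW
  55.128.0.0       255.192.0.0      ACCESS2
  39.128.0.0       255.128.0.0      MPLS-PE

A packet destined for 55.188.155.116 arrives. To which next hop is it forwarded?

Routes whose prefix contains 55.188.155.116:
  0.0.0.0/0 (default, matches everything) -> INET-GW
  55.128.0.0/9 (55.128.0.0 - 55.255.255.255) -> ACCESS1
  55.128.0.0/10 (55.128.0.0 - 55.191.255.255) -> ACCESS2
  55.184.0.0/13 (55.184.0.0 - 55.191.255.255) -> BORDER1
  55.188.0.0/16 (55.188.0.0 - 55.188.255.255) -> DIST1
  55.188.128.0/17 (55.188.128.0 - 55.188.255.255) -> EDGE2
More-specific entries that do NOT match:
  55.188.155.32/27 (55.188.155.32 - 55.188.155.63) does not contain 55.188.155.116
  55.188.159.0/25 (55.188.159.0 - 55.188.159.127) does not contain 55.188.155.116
  39.188.152.0/22 (39.188.152.0 - 39.188.155.255) does not contain 55.188.155.116
  55.188.16.0/20 (55.188.16.0 - 55.188.31.255) does not contain 55.188.155.116
Longest matching prefix is /17 -> next hop EDGE2.

EDGE2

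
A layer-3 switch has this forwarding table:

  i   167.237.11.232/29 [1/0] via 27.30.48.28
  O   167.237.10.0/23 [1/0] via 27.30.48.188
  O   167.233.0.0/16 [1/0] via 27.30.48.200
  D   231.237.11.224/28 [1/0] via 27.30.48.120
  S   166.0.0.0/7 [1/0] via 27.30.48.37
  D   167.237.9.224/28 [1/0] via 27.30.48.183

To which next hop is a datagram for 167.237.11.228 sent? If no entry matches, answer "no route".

27.30.48.188

Routes whose prefix contains 167.237.11.228:
  166.0.0.0/7 (166.0.0.0 - 167.255.255.255) -> 27.30.48.37
  167.237.10.0/23 (167.237.10.0 - 167.237.11.255) -> 27.30.48.188
More-specific entries that do NOT match:
  167.237.11.232/29 (167.237.11.232 - 167.237.11.239) does not contain 167.237.11.228
  231.237.11.224/28 (231.237.11.224 - 231.237.11.239) does not contain 167.237.11.228
  167.237.9.224/28 (167.237.9.224 - 167.237.9.239) does not contain 167.237.11.228
Longest matching prefix is /23 -> next hop 27.30.48.188.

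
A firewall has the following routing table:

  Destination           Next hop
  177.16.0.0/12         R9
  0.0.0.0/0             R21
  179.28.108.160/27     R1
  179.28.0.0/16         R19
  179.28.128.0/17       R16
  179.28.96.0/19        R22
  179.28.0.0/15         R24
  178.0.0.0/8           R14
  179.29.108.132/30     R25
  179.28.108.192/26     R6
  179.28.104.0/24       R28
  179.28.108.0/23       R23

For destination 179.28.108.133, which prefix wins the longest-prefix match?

179.28.108.0/23

Entries matching 179.28.108.133:
  0.0.0.0/0 (default, matches everything)
  179.28.0.0/15 (179.28.0.0 - 179.29.255.255)
  179.28.0.0/16 (179.28.0.0 - 179.28.255.255)
  179.28.96.0/19 (179.28.96.0 - 179.28.127.255)
  179.28.108.0/23 (179.28.108.0 - 179.28.109.255)
Most specific is 179.28.108.0/23.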